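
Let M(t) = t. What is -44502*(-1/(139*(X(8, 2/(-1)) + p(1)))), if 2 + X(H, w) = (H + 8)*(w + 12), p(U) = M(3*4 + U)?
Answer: 14834/7923 ≈ 1.8723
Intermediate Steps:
p(U) = 12 + U (p(U) = 3*4 + U = 12 + U)
X(H, w) = -2 + (8 + H)*(12 + w) (X(H, w) = -2 + (H + 8)*(w + 12) = -2 + (8 + H)*(12 + w))
-44502*(-1/(139*(X(8, 2/(-1)) + p(1)))) = -44502*(-1/(139*((94 + 8*(2/(-1)) + 12*8 + 8*(2/(-1))) + (12 + 1)))) = -44502*(-1/(139*((94 + 8*(2*(-1)) + 96 + 8*(2*(-1))) + 13))) = -44502*(-1/(139*((94 + 8*(-2) + 96 + 8*(-2)) + 13))) = -44502*(-1/(139*((94 - 16 + 96 - 16) + 13))) = -44502*(-1/(139*(158 + 13))) = -44502/(171*(-139)) = -44502/(-23769) = -44502*(-1/23769) = 14834/7923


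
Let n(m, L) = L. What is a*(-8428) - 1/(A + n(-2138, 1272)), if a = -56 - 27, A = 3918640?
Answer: 2742072521887/3919912 ≈ 6.9952e+5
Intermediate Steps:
a = -83
a*(-8428) - 1/(A + n(-2138, 1272)) = -83*(-8428) - 1/(3918640 + 1272) = 699524 - 1/3919912 = 2742072521887/3919912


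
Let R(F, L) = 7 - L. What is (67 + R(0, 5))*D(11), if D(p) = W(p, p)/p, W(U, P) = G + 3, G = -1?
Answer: 138/11 ≈ 12.545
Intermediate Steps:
W(U, P) = 2 (W(U, P) = -1 + 3 = 2)
D(p) = 2/p
(67 + R(0, 5))*D(11) = (67 + (7 - 1*5))*(2/11) = (67 + (7 - 5))*(2*(1/11)) = (67 + 2)*(2/11) = 69*(2/11) = 138/11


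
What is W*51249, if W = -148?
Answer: -7584852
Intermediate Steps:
W*51249 = -148*51249 = -7584852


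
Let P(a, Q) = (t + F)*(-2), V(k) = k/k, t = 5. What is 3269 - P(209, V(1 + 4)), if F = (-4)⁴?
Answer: 3791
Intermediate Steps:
F = 256
V(k) = 1
P(a, Q) = -522 (P(a, Q) = (5 + 256)*(-2) = 261*(-2) = -522)
3269 - P(209, V(1 + 4)) = 3269 - 1*(-522) = 3269 + 522 = 3791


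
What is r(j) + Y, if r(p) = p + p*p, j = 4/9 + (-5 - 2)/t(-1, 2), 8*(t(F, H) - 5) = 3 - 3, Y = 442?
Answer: 894964/2025 ≈ 441.96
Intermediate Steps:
t(F, H) = 5 (t(F, H) = 5 + (3 - 3)/8 = 5 + (1/8)*0 = 5 + 0 = 5)
j = -43/45 (j = 4/9 + (-5 - 2)/5 = 4*(1/9) - 7*1/5 = 4/9 - 7/5 = -43/45 ≈ -0.95556)
r(p) = p + p**2
r(j) + Y = -43*(1 - 43/45)/45 + 442 = -43/45*2/45 + 442 = -86/2025 + 442 = 894964/2025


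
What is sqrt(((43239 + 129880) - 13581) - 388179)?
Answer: I*sqrt(228641) ≈ 478.16*I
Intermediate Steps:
sqrt(((43239 + 129880) - 13581) - 388179) = sqrt((173119 - 13581) - 388179) = sqrt(159538 - 388179) = sqrt(-228641) = I*sqrt(228641)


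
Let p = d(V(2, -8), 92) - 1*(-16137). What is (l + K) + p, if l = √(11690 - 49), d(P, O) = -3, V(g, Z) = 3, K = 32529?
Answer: 48663 + √11641 ≈ 48771.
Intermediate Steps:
l = √11641 ≈ 107.89
p = 16134 (p = -3 - 1*(-16137) = -3 + 16137 = 16134)
(l + K) + p = (√11641 + 32529) + 16134 = (32529 + √11641) + 16134 = 48663 + √11641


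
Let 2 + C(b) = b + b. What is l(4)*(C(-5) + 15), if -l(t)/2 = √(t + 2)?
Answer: -6*√6 ≈ -14.697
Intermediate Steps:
C(b) = -2 + 2*b (C(b) = -2 + (b + b) = -2 + 2*b)
l(t) = -2*√(2 + t) (l(t) = -2*√(t + 2) = -2*√(2 + t))
l(4)*(C(-5) + 15) = (-2*√(2 + 4))*((-2 + 2*(-5)) + 15) = (-2*√6)*((-2 - 10) + 15) = (-2*√6)*(-12 + 15) = -2*√6*3 = -6*√6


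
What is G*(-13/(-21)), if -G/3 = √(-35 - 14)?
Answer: -13*I ≈ -13.0*I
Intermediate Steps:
G = -21*I (G = -3*√(-35 - 14) = -21*I ≈ -21.0*I)
G*(-13/(-21)) = (-21*I)*(-13/(-21)) = (-21*I)*(-13*(-1/21)) = -21*I*(13/21) = -13*I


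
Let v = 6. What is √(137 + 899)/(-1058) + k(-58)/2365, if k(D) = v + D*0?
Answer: 6/2365 - √259/529 ≈ -0.027885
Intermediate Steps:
k(D) = 6 (k(D) = 6 + D*0 = 6 + 0 = 6)
√(137 + 899)/(-1058) + k(-58)/2365 = √(137 + 899)/(-1058) + 6/2365 = √1036*(-1/1058) + 6*(1/2365) = (2*√259)*(-1/1058) + 6/2365 = -√259/529 + 6/2365 = 6/2365 - √259/529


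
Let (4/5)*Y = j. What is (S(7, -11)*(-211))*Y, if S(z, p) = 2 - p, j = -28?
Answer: 96005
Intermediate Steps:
Y = -35 (Y = (5/4)*(-28) = -35)
(S(7, -11)*(-211))*Y = ((2 - 1*(-11))*(-211))*(-35) = ((2 + 11)*(-211))*(-35) = (13*(-211))*(-35) = -2743*(-35) = 96005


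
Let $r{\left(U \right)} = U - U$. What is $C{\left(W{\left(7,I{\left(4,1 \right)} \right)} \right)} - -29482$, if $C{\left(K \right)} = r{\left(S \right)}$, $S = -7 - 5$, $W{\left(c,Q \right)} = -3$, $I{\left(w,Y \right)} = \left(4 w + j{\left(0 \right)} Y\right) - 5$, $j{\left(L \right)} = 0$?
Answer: $29482$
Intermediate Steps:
$I{\left(w,Y \right)} = -5 + 4 w$ ($I{\left(w,Y \right)} = \left(4 w + 0 Y\right) - 5 = \left(4 w + 0\right) - 5 = 4 w - 5 = -5 + 4 w$)
$S = -12$
$r{\left(U \right)} = 0$
$C{\left(K \right)} = 0$
$C{\left(W{\left(7,I{\left(4,1 \right)} \right)} \right)} - -29482 = 0 - -29482 = 0 + 29482 = 29482$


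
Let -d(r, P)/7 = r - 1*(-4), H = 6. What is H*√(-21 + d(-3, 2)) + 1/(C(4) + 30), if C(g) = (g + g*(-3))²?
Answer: 1/94 + 12*I*√7 ≈ 0.010638 + 31.749*I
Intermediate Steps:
C(g) = 4*g² (C(g) = (g - 3*g)² = (-2*g)² = 4*g²)
d(r, P) = -28 - 7*r (d(r, P) = -7*(r - 1*(-4)) = -7*(r + 4) = -7*(4 + r) = -28 - 7*r)
H*√(-21 + d(-3, 2)) + 1/(C(4) + 30) = 6*√(-21 + (-28 - 7*(-3))) + 1/(4*4² + 30) = 6*√(-21 + (-28 + 21)) + 1/(4*16 + 30) = 6*√(-21 - 7) + 1/(64 + 30) = 6*√(-28) + 1/94 = 6*(2*I*√7) + 1/94 = 12*I*√7 + 1/94 = 1/94 + 12*I*√7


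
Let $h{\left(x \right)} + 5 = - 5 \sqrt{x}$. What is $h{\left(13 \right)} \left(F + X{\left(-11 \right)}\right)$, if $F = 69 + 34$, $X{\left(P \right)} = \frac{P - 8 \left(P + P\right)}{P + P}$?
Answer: $- \frac{955}{2} - \frac{955 \sqrt{13}}{2} \approx -2199.2$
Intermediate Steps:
$X{\left(P \right)} = - \frac{15}{2}$ ($X{\left(P \right)} = \frac{P - 8 \cdot 2 P}{2 P} = \left(P - 16 P\right) \frac{1}{2 P} = - 15 P \frac{1}{2 P} = - \frac{15}{2}$)
$h{\left(x \right)} = -5 - 5 \sqrt{x}$
$F = 103$
$h{\left(13 \right)} \left(F + X{\left(-11 \right)}\right) = \left(-5 - 5 \sqrt{13}\right) \left(103 - \frac{15}{2}\right) = \left(-5 - 5 \sqrt{13}\right) \frac{191}{2} = - \frac{955}{2} - \frac{955 \sqrt{13}}{2}$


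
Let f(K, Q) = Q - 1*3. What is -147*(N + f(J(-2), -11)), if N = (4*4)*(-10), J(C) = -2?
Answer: 25578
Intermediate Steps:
f(K, Q) = -3 + Q (f(K, Q) = Q - 3 = -3 + Q)
N = -160 (N = 16*(-10) = -160)
-147*(N + f(J(-2), -11)) = -147*(-160 + (-3 - 11)) = -147*(-160 - 14) = -147*(-174) = 25578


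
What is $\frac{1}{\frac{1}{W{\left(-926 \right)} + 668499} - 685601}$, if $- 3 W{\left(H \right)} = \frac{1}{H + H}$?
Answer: $- \frac{3714180445}{2546445827266889} \approx -1.4586 \cdot 10^{-6}$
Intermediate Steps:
$W{\left(H \right)} = - \frac{1}{6 H}$ ($W{\left(H \right)} = - \frac{1}{3 \left(H + H\right)} = - \frac{1}{3 \cdot 2 H} = - \frac{\frac{1}{2} \frac{1}{H}}{3} = - \frac{1}{6 H}$)
$\frac{1}{\frac{1}{W{\left(-926 \right)} + 668499} - 685601} = \frac{1}{\frac{1}{- \frac{1}{6 \left(-926\right)} + 668499} - 685601} = \frac{1}{\frac{1}{\left(- \frac{1}{6}\right) \left(- \frac{1}{926}\right) + 668499} - 685601} = \frac{1}{\frac{1}{\frac{1}{5556} + 668499} - 685601} = \frac{1}{\frac{1}{\frac{3714180445}{5556}} - 685601} = \frac{1}{\frac{5556}{3714180445} - 685601} = \frac{1}{- \frac{2546445827266889}{3714180445}} = - \frac{3714180445}{2546445827266889}$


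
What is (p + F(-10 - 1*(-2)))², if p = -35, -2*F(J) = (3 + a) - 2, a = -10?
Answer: 3721/4 ≈ 930.25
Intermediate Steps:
F(J) = 9/2 (F(J) = -((3 - 10) - 2)/2 = -(-7 - 2)/2 = -½*(-9) = 9/2)
(p + F(-10 - 1*(-2)))² = (-35 + 9/2)² = (-61/2)² = 3721/4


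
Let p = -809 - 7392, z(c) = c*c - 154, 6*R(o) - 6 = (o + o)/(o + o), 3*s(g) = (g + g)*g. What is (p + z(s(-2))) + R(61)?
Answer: -150241/18 ≈ -8346.7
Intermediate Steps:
s(g) = 2*g²/3 (s(g) = ((g + g)*g)/3 = ((2*g)*g)/3 = (2*g²)/3 = 2*g²/3)
R(o) = 7/6 (R(o) = 1 + ((o + o)/(o + o))/6 = 1 + ((2*o)/((2*o)))/6 = 1 + ((2*o)*(1/(2*o)))/6 = 1 + (⅙)*1 = 1 + ⅙ = 7/6)
z(c) = -154 + c² (z(c) = c² - 154 = -154 + c²)
p = -8201
(p + z(s(-2))) + R(61) = (-8201 + (-154 + ((⅔)*(-2)²)²)) + 7/6 = (-8201 + (-154 + ((⅔)*4)²)) + 7/6 = (-8201 + (-154 + (8/3)²)) + 7/6 = (-8201 + (-154 + 64/9)) + 7/6 = (-8201 - 1322/9) + 7/6 = -75131/9 + 7/6 = -150241/18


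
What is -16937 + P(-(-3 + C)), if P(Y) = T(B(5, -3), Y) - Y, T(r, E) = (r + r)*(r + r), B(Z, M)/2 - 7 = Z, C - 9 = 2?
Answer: -14625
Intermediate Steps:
C = 11 (C = 9 + 2 = 11)
B(Z, M) = 14 + 2*Z
T(r, E) = 4*r² (T(r, E) = (2*r)*(2*r) = 4*r²)
P(Y) = 2304 - Y (P(Y) = 4*(14 + 2*5)² - Y = 4*(14 + 10)² - Y = 4*24² - Y = 4*576 - Y = 2304 - Y)
-16937 + P(-(-3 + C)) = -16937 + (2304 - (-1)*(-3 + 11)) = -16937 + (2304 - (-1)*8) = -16937 + (2304 - 1*(-8)) = -16937 + (2304 + 8) = -16937 + 2312 = -14625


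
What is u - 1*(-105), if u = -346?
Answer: -241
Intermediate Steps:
u - 1*(-105) = -346 - 1*(-105) = -346 + 105 = -241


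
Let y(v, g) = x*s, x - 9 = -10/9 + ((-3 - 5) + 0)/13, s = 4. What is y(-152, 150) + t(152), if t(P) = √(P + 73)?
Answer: 5159/117 ≈ 44.094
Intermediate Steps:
x = 851/117 (x = 9 + (-10/9 + ((-3 - 5) + 0)/13) = 9 + (-10*⅑ + (-8 + 0)*(1/13)) = 9 + (-10/9 - 8*1/13) = 9 + (-10/9 - 8/13) = 9 - 202/117 = 851/117 ≈ 7.2735)
t(P) = √(73 + P)
y(v, g) = 3404/117 (y(v, g) = (851/117)*4 = 3404/117)
y(-152, 150) + t(152) = 3404/117 + √(73 + 152) = 3404/117 + √225 = 3404/117 + 15 = 5159/117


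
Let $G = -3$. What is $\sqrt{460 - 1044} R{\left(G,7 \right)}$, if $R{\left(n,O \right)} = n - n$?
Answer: $0$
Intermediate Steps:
$R{\left(n,O \right)} = 0$
$\sqrt{460 - 1044} R{\left(G,7 \right)} = \sqrt{460 - 1044} \cdot 0 = \sqrt{-584} \cdot 0 = 2 i \sqrt{146} \cdot 0 = 0$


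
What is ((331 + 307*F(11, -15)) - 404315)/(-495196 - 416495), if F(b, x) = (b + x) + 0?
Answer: 405212/911691 ≈ 0.44446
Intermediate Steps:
F(b, x) = b + x
((331 + 307*F(11, -15)) - 404315)/(-495196 - 416495) = ((331 + 307*(11 - 15)) - 404315)/(-495196 - 416495) = ((331 + 307*(-4)) - 404315)/(-911691) = ((331 - 1228) - 404315)*(-1/911691) = (-897 - 404315)*(-1/911691) = -405212*(-1/911691) = 405212/911691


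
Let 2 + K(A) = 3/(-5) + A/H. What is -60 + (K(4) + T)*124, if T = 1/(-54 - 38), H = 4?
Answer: -29871/115 ≈ -259.75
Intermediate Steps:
K(A) = -13/5 + A/4 (K(A) = -2 + (3/(-5) + A/4) = -2 + (3*(-⅕) + A*(¼)) = -2 + (-⅗ + A/4) = -13/5 + A/4)
T = -1/92 (T = 1/(-92) = -1/92 ≈ -0.010870)
-60 + (K(4) + T)*124 = -60 + ((-13/5 + (¼)*4) - 1/92)*124 = -60 + ((-13/5 + 1) - 1/92)*124 = -60 + (-8/5 - 1/92)*124 = -60 - 741/460*124 = -60 - 22971/115 = -29871/115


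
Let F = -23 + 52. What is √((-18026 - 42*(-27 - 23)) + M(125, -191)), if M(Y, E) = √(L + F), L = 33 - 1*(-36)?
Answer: √(-15926 + 7*√2) ≈ 126.16*I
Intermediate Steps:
L = 69 (L = 33 + 36 = 69)
F = 29
M(Y, E) = 7*√2 (M(Y, E) = √(69 + 29) = √98 = 7*√2)
√((-18026 - 42*(-27 - 23)) + M(125, -191)) = √((-18026 - 42*(-27 - 23)) + 7*√2) = √((-18026 - 42*(-50)) + 7*√2) = √((-18026 - 1*(-2100)) + 7*√2) = √((-18026 + 2100) + 7*√2) = √(-15926 + 7*√2)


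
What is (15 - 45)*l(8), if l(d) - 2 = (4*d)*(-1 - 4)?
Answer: 4740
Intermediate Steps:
l(d) = 2 - 20*d (l(d) = 2 + (4*d)*(-1 - 4) = 2 + (4*d)*(-5) = 2 - 20*d)
(15 - 45)*l(8) = (15 - 45)*(2 - 20*8) = -30*(2 - 160) = -30*(-158) = 4740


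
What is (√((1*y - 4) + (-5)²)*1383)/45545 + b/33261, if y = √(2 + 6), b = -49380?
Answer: -16460/11087 + 1383*√(21 + 2*√2)/45545 ≈ -1.3364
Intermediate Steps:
y = 2*√2 (y = √8 = 2*√2 ≈ 2.8284)
(√((1*y - 4) + (-5)²)*1383)/45545 + b/33261 = (√((1*(2*√2) - 4) + (-5)²)*1383)/45545 - 49380/33261 = (√((2*√2 - 4) + 25)*1383)*(1/45545) - 49380*1/33261 = (√((-4 + 2*√2) + 25)*1383)*(1/45545) - 16460/11087 = (√(21 + 2*√2)*1383)*(1/45545) - 16460/11087 = (1383*√(21 + 2*√2))*(1/45545) - 16460/11087 = 1383*√(21 + 2*√2)/45545 - 16460/11087 = -16460/11087 + 1383*√(21 + 2*√2)/45545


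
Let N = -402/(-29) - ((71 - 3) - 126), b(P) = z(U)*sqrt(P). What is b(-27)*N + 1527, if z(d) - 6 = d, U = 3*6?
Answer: 1527 + 150048*I*sqrt(3)/29 ≈ 1527.0 + 8961.8*I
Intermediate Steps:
U = 18
z(d) = 6 + d
b(P) = 24*sqrt(P) (b(P) = (6 + 18)*sqrt(P) = 24*sqrt(P))
N = 2084/29 (N = -402*(-1/29) - (68 - 126) = 402/29 - 1*(-58) = 402/29 + 58 = 2084/29 ≈ 71.862)
b(-27)*N + 1527 = (24*sqrt(-27))*(2084/29) + 1527 = (24*(3*I*sqrt(3)))*(2084/29) + 1527 = (72*I*sqrt(3))*(2084/29) + 1527 = 150048*I*sqrt(3)/29 + 1527 = 1527 + 150048*I*sqrt(3)/29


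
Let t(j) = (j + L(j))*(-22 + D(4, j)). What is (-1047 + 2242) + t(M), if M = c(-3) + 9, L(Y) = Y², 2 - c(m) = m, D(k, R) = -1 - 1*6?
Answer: -4895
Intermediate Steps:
D(k, R) = -7 (D(k, R) = -1 - 6 = -7)
c(m) = 2 - m
M = 14 (M = (2 - 1*(-3)) + 9 = (2 + 3) + 9 = 5 + 9 = 14)
t(j) = -29*j - 29*j² (t(j) = (j + j²)*(-22 - 7) = (j + j²)*(-29) = -29*j - 29*j²)
(-1047 + 2242) + t(M) = (-1047 + 2242) + 29*14*(-1 - 1*14) = 1195 + 29*14*(-1 - 14) = 1195 + 29*14*(-15) = 1195 - 6090 = -4895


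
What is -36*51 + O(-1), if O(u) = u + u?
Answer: -1838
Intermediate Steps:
O(u) = 2*u
-36*51 + O(-1) = -36*51 + 2*(-1) = -1836 - 2 = -1838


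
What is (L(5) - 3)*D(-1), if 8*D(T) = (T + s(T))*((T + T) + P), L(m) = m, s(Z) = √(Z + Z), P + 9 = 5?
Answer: 3/2 - 3*I*√2/2 ≈ 1.5 - 2.1213*I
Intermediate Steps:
P = -4 (P = -9 + 5 = -4)
s(Z) = √2*√Z (s(Z) = √(2*Z) = √2*√Z)
D(T) = (-4 + 2*T)*(T + √2*√T)/8 (D(T) = ((T + √2*√T)*((T + T) - 4))/8 = ((T + √2*√T)*(2*T - 4))/8 = ((T + √2*√T)*(-4 + 2*T))/8 = ((-4 + 2*T)*(T + √2*√T))/8 = (-4 + 2*T)*(T + √2*√T)/8)
(L(5) - 3)*D(-1) = (5 - 3)*(-½*(-1) + (¼)*(-1)² - √2*√(-1)/2 + √2*(-1)^(3/2)/4) = 2*(½ + (¼)*1 - √2*I/2 + √2*(-I)/4) = 2*(½ + ¼ - I*√2/2 - I*√2/4) = 2*(¾ - 3*I*√2/4) = 3/2 - 3*I*√2/2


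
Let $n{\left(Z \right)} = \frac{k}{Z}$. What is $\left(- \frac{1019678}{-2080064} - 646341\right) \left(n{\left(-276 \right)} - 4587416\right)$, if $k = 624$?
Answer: $\frac{17731450425129083815}{5980184} \approx 2.965 \cdot 10^{12}$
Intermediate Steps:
$n{\left(Z \right)} = \frac{624}{Z}$
$\left(- \frac{1019678}{-2080064} - 646341\right) \left(n{\left(-276 \right)} - 4587416\right) = \left(- \frac{1019678}{-2080064} - 646341\right) \left(\frac{624}{-276} - 4587416\right) = \left(\left(-1019678\right) \left(- \frac{1}{2080064}\right) - 646341\right) \left(624 \left(- \frac{1}{276}\right) - 4587416\right) = \left(\frac{509839}{1040032} - 646341\right) \left(- \frac{52}{23} - 4587416\right) = \left(- \frac{672214813073}{1040032}\right) \left(- \frac{105510620}{23}\right) = \frac{17731450425129083815}{5980184}$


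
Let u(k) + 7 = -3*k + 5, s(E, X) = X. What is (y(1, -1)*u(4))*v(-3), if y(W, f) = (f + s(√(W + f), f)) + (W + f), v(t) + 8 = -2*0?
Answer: -224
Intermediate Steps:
v(t) = -8 (v(t) = -8 - 2*0 = -8 + 0 = -8)
u(k) = -2 - 3*k (u(k) = -7 + (-3*k + 5) = -7 + (5 - 3*k) = -2 - 3*k)
y(W, f) = W + 3*f (y(W, f) = (f + f) + (W + f) = 2*f + (W + f) = W + 3*f)
(y(1, -1)*u(4))*v(-3) = ((1 + 3*(-1))*(-2 - 3*4))*(-8) = ((1 - 3)*(-2 - 12))*(-8) = -2*(-14)*(-8) = 28*(-8) = -224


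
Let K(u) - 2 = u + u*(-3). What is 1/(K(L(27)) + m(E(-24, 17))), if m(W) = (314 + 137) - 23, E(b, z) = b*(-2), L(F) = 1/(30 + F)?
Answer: 57/24508 ≈ 0.0023258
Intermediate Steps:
E(b, z) = -2*b
m(W) = 428 (m(W) = 451 - 23 = 428)
K(u) = 2 - 2*u (K(u) = 2 + (u + u*(-3)) = 2 + (u - 3*u) = 2 - 2*u)
1/(K(L(27)) + m(E(-24, 17))) = 1/((2 - 2/(30 + 27)) + 428) = 1/((2 - 2/57) + 428) = 1/(112/57 + 428) = 1/(24508/57) = 57/24508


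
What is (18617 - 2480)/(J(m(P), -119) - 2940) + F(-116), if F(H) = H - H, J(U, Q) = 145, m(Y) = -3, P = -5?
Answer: -16137/2795 ≈ -5.7735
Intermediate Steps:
F(H) = 0
(18617 - 2480)/(J(m(P), -119) - 2940) + F(-116) = (18617 - 2480)/(145 - 2940) + 0 = 16137/(-2795) + 0 = 16137*(-1/2795) + 0 = -16137/2795 + 0 = -16137/2795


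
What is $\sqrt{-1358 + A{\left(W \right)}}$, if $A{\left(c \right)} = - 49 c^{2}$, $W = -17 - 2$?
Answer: $i \sqrt{19047} \approx 138.01 i$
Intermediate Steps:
$W = -19$
$\sqrt{-1358 + A{\left(W \right)}} = \sqrt{-1358 - 49 \left(-19\right)^{2}} = \sqrt{-1358 - 17689} = \sqrt{-19047} = i \sqrt{19047}$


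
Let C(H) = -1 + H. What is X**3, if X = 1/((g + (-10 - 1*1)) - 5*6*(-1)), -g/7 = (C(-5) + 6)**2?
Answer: 1/6859 ≈ 0.00014579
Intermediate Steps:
g = 0 (g = -7*((-1 - 5) + 6)**2 = -7*(-6 + 6)**2 = -7*0**2 = -7*0 = 0)
X = 1/19 (X = 1/((0 + (-10 - 1*1)) - 5*6*(-1)) = 1/((0 + (-10 - 1)) - 30*(-1)) = 1/((0 - 11) + 30) = 1/(-11 + 30) = 1/19 ≈ 0.052632)
X**3 = (1/19)**3 = 1/6859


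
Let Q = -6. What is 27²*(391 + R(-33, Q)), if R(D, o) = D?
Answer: 260982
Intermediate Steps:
27²*(391 + R(-33, Q)) = 27²*(391 - 33) = 729*358 = 260982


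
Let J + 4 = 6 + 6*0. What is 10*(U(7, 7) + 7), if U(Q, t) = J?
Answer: 90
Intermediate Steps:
J = 2 (J = -4 + (6 + 6*0) = -4 + (6 + 0) = -4 + 6 = 2)
U(Q, t) = 2
10*(U(7, 7) + 7) = 10*(2 + 7) = 10*9 = 90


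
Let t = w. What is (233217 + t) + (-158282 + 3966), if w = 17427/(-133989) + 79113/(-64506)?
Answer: 75770785502135/960343826 ≈ 78900.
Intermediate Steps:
w = -1302713091/960343826 (w = 17427*(-1/133989) + 79113*(-1/64506) = -5809/44663 - 26371/21502 = -1302713091/960343826 ≈ -1.3565)
t = -1302713091/960343826 ≈ -1.3565
(233217 + t) + (-158282 + 3966) = (233217 - 1302713091/960343826) + (-158282 + 3966) = 223967203355151/960343826 - 154316 = 75770785502135/960343826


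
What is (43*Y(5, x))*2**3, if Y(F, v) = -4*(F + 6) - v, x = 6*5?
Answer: -25456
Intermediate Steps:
x = 30
Y(F, v) = -24 - v - 4*F (Y(F, v) = -4*(6 + F) - v = (-24 - 4*F) - v = -24 - v - 4*F)
(43*Y(5, x))*2**3 = (43*(-24 - 1*30 - 4*5))*2**3 = (43*(-24 - 30 - 20))*8 = (43*(-74))*8 = -3182*8 = -25456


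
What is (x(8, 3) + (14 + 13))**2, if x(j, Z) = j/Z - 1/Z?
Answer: 7744/9 ≈ 860.44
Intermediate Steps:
x(j, Z) = -1/Z + j/Z
(x(8, 3) + (14 + 13))**2 = ((-1 + 8)/3 + (14 + 13))**2 = ((1/3)*7 + 27)**2 = (7/3 + 27)**2 = (88/3)**2 = 7744/9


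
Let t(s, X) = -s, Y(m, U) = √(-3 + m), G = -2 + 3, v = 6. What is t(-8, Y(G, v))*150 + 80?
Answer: 1280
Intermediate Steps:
G = 1
t(-8, Y(G, v))*150 + 80 = -1*(-8)*150 + 80 = 8*150 + 80 = 1200 + 80 = 1280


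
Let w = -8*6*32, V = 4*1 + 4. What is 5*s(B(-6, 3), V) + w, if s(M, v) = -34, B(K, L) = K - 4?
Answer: -1706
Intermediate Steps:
B(K, L) = -4 + K
V = 8 (V = 4 + 4 = 8)
w = -1536 (w = -48*32 = -1536)
5*s(B(-6, 3), V) + w = 5*(-34) - 1536 = -170 - 1536 = -1706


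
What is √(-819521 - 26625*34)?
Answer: I*√1724771 ≈ 1313.3*I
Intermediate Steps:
√(-819521 - 26625*34) = √(-819521 - 905250) = √(-1724771) = I*√1724771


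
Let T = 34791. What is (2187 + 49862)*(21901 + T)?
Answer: 2950761908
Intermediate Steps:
(2187 + 49862)*(21901 + T) = (2187 + 49862)*(21901 + 34791) = 52049*56692 = 2950761908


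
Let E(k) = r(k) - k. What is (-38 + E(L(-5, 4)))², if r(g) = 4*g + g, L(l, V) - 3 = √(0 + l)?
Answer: 596 - 208*I*√5 ≈ 596.0 - 465.1*I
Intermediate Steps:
L(l, V) = 3 + √l (L(l, V) = 3 + √(0 + l) = 3 + √l)
r(g) = 5*g
E(k) = 4*k (E(k) = 5*k - k = 4*k)
(-38 + E(L(-5, 4)))² = (-38 + 4*(3 + √(-5)))² = (-38 + 4*(3 + I*√5))² = (-38 + (12 + 4*I*√5))² = (-26 + 4*I*√5)²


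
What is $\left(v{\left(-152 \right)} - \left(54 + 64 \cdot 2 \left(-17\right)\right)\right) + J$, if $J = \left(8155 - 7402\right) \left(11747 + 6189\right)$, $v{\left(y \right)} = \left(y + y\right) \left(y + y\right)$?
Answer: $13600346$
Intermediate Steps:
$v{\left(y \right)} = 4 y^{2}$ ($v{\left(y \right)} = 2 y 2 y = 4 y^{2}$)
$J = 13505808$ ($J = 753 \cdot 17936 = 13505808$)
$\left(v{\left(-152 \right)} - \left(54 + 64 \cdot 2 \left(-17\right)\right)\right) + J = \left(4 \left(-152\right)^{2} - \left(54 + 64 \cdot 2 \left(-17\right)\right)\right) + 13505808 = \left(4 \cdot 23104 - -2122\right) + 13505808 = \left(92416 + \left(2176 - 54\right)\right) + 13505808 = \left(92416 + 2122\right) + 13505808 = 94538 + 13505808 = 13600346$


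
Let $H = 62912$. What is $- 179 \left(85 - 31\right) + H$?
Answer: $53246$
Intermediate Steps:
$- 179 \left(85 - 31\right) + H = - 179 \left(85 - 31\right) + 62912 = \left(-179\right) 54 + 62912 = -9666 + 62912 = 53246$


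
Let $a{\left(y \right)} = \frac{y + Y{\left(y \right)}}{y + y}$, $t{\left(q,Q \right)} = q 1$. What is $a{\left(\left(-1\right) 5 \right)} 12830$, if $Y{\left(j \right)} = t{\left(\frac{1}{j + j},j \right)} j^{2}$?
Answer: $\frac{19245}{2} \approx 9622.5$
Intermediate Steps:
$t{\left(q,Q \right)} = q$
$Y{\left(j \right)} = \frac{j}{2}$ ($Y{\left(j \right)} = \frac{j^{2}}{j + j} = \frac{j^{2}}{2 j} = \frac{1}{2 j} j^{2} = \frac{j}{2}$)
$a{\left(y \right)} = \frac{3}{4}$ ($a{\left(y \right)} = \frac{y + \frac{y}{2}}{y + y} = \frac{\frac{3}{2} y}{2 y} = \frac{3 y}{2} \frac{1}{2 y} = \frac{3}{4}$)
$a{\left(\left(-1\right) 5 \right)} 12830 = \frac{3}{4} \cdot 12830 = \frac{19245}{2}$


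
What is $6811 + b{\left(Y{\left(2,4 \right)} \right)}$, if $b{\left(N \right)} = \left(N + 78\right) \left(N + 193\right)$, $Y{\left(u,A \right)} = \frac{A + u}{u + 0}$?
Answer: $22687$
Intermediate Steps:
$Y{\left(u,A \right)} = \frac{A + u}{u}$
$b{\left(N \right)} = \left(78 + N\right) \left(193 + N\right)$
$6811 + b{\left(Y{\left(2,4 \right)} \right)} = 6811 + \left(15054 + \left(\frac{4 + 2}{2}\right)^{2} + 271 \frac{4 + 2}{2}\right) = 6811 + \left(15054 + \left(\frac{1}{2} \cdot 6\right)^{2} + 271 \cdot \frac{1}{2} \cdot 6\right) = 6811 + \left(15054 + 3^{2} + 271 \cdot 3\right) = 6811 + \left(15054 + 9 + 813\right) = 6811 + 15876 = 22687$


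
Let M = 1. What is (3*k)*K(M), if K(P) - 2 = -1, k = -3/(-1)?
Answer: 9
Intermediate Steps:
k = 3 (k = -3*(-1) = 3)
K(P) = 1 (K(P) = 2 - 1 = 1)
(3*k)*K(M) = (3*3)*1 = 9*1 = 9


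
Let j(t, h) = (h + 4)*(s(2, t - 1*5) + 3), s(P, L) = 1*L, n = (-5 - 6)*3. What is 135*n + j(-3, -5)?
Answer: -4450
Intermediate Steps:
n = -33 (n = -11*3 = -33)
s(P, L) = L
j(t, h) = (-2 + t)*(4 + h) (j(t, h) = (h + 4)*((t - 1*5) + 3) = (4 + h)*((t - 5) + 3) = (4 + h)*((-5 + t) + 3) = (4 + h)*(-2 + t) = (-2 + t)*(4 + h))
135*n + j(-3, -5) = 135*(-33) + (-8 - 2*(-5) + 4*(-3) - 5*(-3)) = -4455 + (-8 + 10 - 12 + 15) = -4455 + 5 = -4450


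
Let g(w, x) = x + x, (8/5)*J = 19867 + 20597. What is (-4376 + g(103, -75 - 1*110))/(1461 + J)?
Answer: -1582/8917 ≈ -0.17741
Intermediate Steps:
J = 25290 (J = 5*(19867 + 20597)/8 = (5/8)*40464 = 25290)
g(w, x) = 2*x
(-4376 + g(103, -75 - 1*110))/(1461 + J) = (-4376 + 2*(-75 - 1*110))/(1461 + 25290) = (-4376 + 2*(-75 - 110))/26751 = (-4376 + 2*(-185))*(1/26751) = (-4376 - 370)*(1/26751) = -4746*1/26751 = -1582/8917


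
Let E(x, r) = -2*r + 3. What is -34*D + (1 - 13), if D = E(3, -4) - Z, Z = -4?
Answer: -522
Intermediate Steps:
E(x, r) = 3 - 2*r
D = 15 (D = (3 - 2*(-4)) - 1*(-4) = (3 + 8) + 4 = 11 + 4 = 15)
-34*D + (1 - 13) = -34*15 + (1 - 13) = -510 - 12 = -522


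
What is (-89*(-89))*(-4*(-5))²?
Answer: 3168400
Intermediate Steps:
(-89*(-89))*(-4*(-5))² = 7921*20² = 7921*400 = 3168400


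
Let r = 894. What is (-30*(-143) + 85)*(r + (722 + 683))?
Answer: 10058125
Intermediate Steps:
(-30*(-143) + 85)*(r + (722 + 683)) = (-30*(-143) + 85)*(894 + (722 + 683)) = (4290 + 85)*(894 + 1405) = 4375*2299 = 10058125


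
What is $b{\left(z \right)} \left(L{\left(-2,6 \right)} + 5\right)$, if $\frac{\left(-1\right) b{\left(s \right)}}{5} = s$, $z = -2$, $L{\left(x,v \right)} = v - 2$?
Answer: $90$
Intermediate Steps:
$L{\left(x,v \right)} = -2 + v$
$b{\left(s \right)} = - 5 s$
$b{\left(z \right)} \left(L{\left(-2,6 \right)} + 5\right) = \left(-5\right) \left(-2\right) \left(\left(-2 + 6\right) + 5\right) = 10 \left(4 + 5\right) = 10 \cdot 9 = 90$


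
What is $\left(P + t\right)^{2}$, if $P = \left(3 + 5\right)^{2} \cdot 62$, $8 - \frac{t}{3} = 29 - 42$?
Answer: $16248961$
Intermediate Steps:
$t = 63$ ($t = 24 - 3 \left(29 - 42\right) = 24 - -39 = 24 + 39 = 63$)
$P = 3968$ ($P = 8^{2} \cdot 62 = 64 \cdot 62 = 3968$)
$\left(P + t\right)^{2} = \left(3968 + 63\right)^{2} = 4031^{2} = 16248961$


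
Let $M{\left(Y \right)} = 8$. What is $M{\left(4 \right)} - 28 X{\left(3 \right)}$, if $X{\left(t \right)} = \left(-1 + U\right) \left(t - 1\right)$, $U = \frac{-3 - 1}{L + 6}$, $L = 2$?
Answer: $92$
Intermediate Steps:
$U = - \frac{1}{2}$ ($U = \frac{-3 - 1}{2 + 6} = - \frac{4}{8} = \left(-4\right) \frac{1}{8} = - \frac{1}{2} \approx -0.5$)
$X{\left(t \right)} = \frac{3}{2} - \frac{3 t}{2}$ ($X{\left(t \right)} = \left(-1 - \frac{1}{2}\right) \left(t - 1\right) = - \frac{3 \left(-1 + t\right)}{2} = \frac{3}{2} - \frac{3 t}{2}$)
$M{\left(4 \right)} - 28 X{\left(3 \right)} = 8 - 28 \left(\frac{3}{2} - \frac{9}{2}\right) = 8 - -84 = 8 + 84 = 92$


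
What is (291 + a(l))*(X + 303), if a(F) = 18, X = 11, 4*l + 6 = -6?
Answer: 97026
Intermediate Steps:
l = -3 (l = -3/2 + (1/4)*(-6) = -3/2 - 3/2 = -3)
(291 + a(l))*(X + 303) = (291 + 18)*(11 + 303) = 309*314 = 97026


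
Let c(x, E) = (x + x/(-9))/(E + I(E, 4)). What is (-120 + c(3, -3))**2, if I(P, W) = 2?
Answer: 135424/9 ≈ 15047.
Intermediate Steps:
c(x, E) = 8*x/(9*(2 + E)) (c(x, E) = (x + x/(-9))/(E + 2) = (x + x*(-1/9))/(2 + E) = (x - x/9)/(2 + E) = (8*x/9)/(2 + E) = 8*x/(9*(2 + E)))
(-120 + c(3, -3))**2 = (-120 + (8/9)*3/(2 - 3))**2 = (-120 + (8/9)*3/(-1))**2 = (-120 + (8/9)*3*(-1))**2 = (-120 - 8/3)**2 = (-368/3)**2 = 135424/9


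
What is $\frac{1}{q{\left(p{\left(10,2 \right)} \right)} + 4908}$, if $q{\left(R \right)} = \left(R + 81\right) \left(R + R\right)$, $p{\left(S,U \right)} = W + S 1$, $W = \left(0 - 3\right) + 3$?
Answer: $\frac{1}{6728} \approx 0.00014863$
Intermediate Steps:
$W = 0$ ($W = -3 + 3 = 0$)
$p{\left(S,U \right)} = S$ ($p{\left(S,U \right)} = 0 + S 1 = 0 + S = S$)
$q{\left(R \right)} = 2 R \left(81 + R\right)$ ($q{\left(R \right)} = \left(81 + R\right) 2 R = 2 R \left(81 + R\right)$)
$\frac{1}{q{\left(p{\left(10,2 \right)} \right)} + 4908} = \frac{1}{2 \cdot 10 \left(81 + 10\right) + 4908} = \frac{1}{2 \cdot 10 \cdot 91 + 4908} = \frac{1}{1820 + 4908} = \frac{1}{6728}$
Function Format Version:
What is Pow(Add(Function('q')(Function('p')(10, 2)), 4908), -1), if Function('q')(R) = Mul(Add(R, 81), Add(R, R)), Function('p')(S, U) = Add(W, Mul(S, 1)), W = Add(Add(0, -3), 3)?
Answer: Rational(1, 6728) ≈ 0.00014863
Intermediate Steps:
W = 0 (W = Add(-3, 3) = 0)
Function('p')(S, U) = S (Function('p')(S, U) = Add(0, Mul(S, 1)) = Add(0, S) = S)
Function('q')(R) = Mul(2, R, Add(81, R)) (Function('q')(R) = Mul(Add(81, R), Mul(2, R)) = Mul(2, R, Add(81, R)))
Pow(Add(Function('q')(Function('p')(10, 2)), 4908), -1) = Pow(Add(Mul(2, 10, Add(81, 10)), 4908), -1) = Pow(Add(Mul(2, 10, 91), 4908), -1) = Pow(Add(1820, 4908), -1) = Pow(6728, -1) = Rational(1, 6728)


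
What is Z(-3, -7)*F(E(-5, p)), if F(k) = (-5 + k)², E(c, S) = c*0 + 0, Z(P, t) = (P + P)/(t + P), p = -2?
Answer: 15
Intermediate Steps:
Z(P, t) = 2*P/(P + t) (Z(P, t) = (2*P)/(P + t) = 2*P/(P + t))
E(c, S) = 0 (E(c, S) = 0 + 0 = 0)
Z(-3, -7)*F(E(-5, p)) = (2*(-3)/(-3 - 7))*(-5 + 0)² = (2*(-3)/(-10))*(-5)² = (2*(-3)*(-⅒))*25 = (⅗)*25 = 15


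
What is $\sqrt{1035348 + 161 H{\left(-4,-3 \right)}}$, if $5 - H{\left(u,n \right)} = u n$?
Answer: $\sqrt{1034221} \approx 1017.0$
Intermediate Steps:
$H{\left(u,n \right)} = 5 - n u$ ($H{\left(u,n \right)} = 5 - u n = 5 - n u$)
$\sqrt{1035348 + 161 H{\left(-4,-3 \right)}} = \sqrt{1035348 + 161 \left(5 - \left(-3\right) \left(-4\right)\right)} = \sqrt{1035348 + 161 \left(5 - 12\right)} = \sqrt{1035348 + 161 \left(-7\right)} = \sqrt{1035348 - 1127} = \sqrt{1034221}$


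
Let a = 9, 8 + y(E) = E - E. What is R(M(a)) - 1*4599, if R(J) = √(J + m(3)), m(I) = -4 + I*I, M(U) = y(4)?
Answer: -4599 + I*√3 ≈ -4599.0 + 1.732*I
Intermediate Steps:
y(E) = -8 (y(E) = -8 + (E - E) = -8 + 0 = -8)
M(U) = -8
m(I) = -4 + I²
R(J) = √(5 + J) (R(J) = √(J + (-4 + 3²)) = √(J + (-4 + 9)) = √(J + 5) = √(5 + J))
R(M(a)) - 1*4599 = √(5 - 8) - 1*4599 = √(-3) - 4599 = I*√3 - 4599 = -4599 + I*√3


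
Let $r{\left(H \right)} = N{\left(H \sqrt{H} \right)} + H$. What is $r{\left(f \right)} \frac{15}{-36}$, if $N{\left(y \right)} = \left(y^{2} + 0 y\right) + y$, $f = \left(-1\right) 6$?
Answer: $\frac{185}{2} + \frac{5 i \sqrt{6}}{2} \approx 92.5 + 6.1237 i$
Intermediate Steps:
$f = -6$
$N{\left(y \right)} = y + y^{2}$ ($N{\left(y \right)} = \left(y^{2} + 0\right) + y = y^{2} + y = y + y^{2}$)
$r{\left(H \right)} = H + H^{\frac{3}{2}} \left(1 + H^{\frac{3}{2}}\right)$ ($r{\left(H \right)} = H \sqrt{H} \left(1 + H \sqrt{H}\right) + H = H^{\frac{3}{2}} \left(1 + H^{\frac{3}{2}}\right) + H = H + H^{\frac{3}{2}} \left(1 + H^{\frac{3}{2}}\right)$)
$r{\left(f \right)} \frac{15}{-36} = \left(-6 + \left(-6\right)^{3} + \left(-6\right)^{\frac{3}{2}}\right) \frac{15}{-36} = \left(-6 - 216 - 6 i \sqrt{6}\right) 15 \left(- \frac{1}{36}\right) = \left(-222 - 6 i \sqrt{6}\right) \left(- \frac{5}{12}\right) = \frac{185}{2} + \frac{5 i \sqrt{6}}{2}$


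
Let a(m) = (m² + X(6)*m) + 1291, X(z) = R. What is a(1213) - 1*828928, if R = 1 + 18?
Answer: 666779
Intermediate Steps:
R = 19
X(z) = 19
a(m) = 1291 + m² + 19*m (a(m) = (m² + 19*m) + 1291 = 1291 + m² + 19*m)
a(1213) - 1*828928 = (1291 + 1213² + 19*1213) - 1*828928 = (1291 + 1471369 + 23047) - 828928 = 1495707 - 828928 = 666779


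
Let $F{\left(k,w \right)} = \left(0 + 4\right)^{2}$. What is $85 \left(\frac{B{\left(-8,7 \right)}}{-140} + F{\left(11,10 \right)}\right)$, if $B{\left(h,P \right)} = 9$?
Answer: $\frac{37927}{28} \approx 1354.5$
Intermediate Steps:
$F{\left(k,w \right)} = 16$ ($F{\left(k,w \right)} = 4^{2} = 16$)
$85 \left(\frac{B{\left(-8,7 \right)}}{-140} + F{\left(11,10 \right)}\right) = 85 \left(\frac{9}{-140} + 16\right) = 85 \left(9 \left(- \frac{1}{140}\right) + 16\right) = 85 \left(- \frac{9}{140} + 16\right) = 85 \cdot \frac{2231}{140} = \frac{37927}{28}$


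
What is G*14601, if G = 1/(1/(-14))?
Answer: -204414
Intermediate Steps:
G = -14 (G = 1/(-1/14) = -14)
G*14601 = -14*14601 = -204414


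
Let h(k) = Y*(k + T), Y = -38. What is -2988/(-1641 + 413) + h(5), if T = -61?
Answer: 654043/307 ≈ 2130.4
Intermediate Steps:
h(k) = 2318 - 38*k (h(k) = -38*(k - 61) = -38*(-61 + k) = 2318 - 38*k)
-2988/(-1641 + 413) + h(5) = -2988/(-1641 + 413) + (2318 - 38*5) = -2988/(-1228) + (2318 - 190) = -2988*(-1/1228) + 2128 = 747/307 + 2128 = 654043/307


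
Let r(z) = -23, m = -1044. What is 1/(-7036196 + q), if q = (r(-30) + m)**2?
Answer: -1/5897707 ≈ -1.6956e-7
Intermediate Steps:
q = 1138489 (q = (-23 - 1044)**2 = (-1067)**2 = 1138489)
1/(-7036196 + q) = 1/(-7036196 + 1138489) = 1/(-5897707) = -1/5897707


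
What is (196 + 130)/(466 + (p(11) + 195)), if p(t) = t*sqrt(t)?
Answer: 107743/217795 - 1793*sqrt(11)/217795 ≈ 0.46739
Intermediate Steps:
p(t) = t**(3/2)
(196 + 130)/(466 + (p(11) + 195)) = (196 + 130)/(466 + (11**(3/2) + 195)) = 326/(466 + (11*sqrt(11) + 195)) = 326/(466 + (195 + 11*sqrt(11))) = 326/(661 + 11*sqrt(11))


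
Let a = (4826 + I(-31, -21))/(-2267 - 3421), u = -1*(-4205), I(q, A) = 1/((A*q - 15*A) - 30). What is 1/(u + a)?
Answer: 5323968/22382768303 ≈ 0.00023786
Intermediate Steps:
I(q, A) = 1/(-30 - 15*A + A*q) (I(q, A) = 1/((-15*A + A*q) - 30) = 1/(-30 - 15*A + A*q))
u = 4205
a = -4517137/5323968 (a = (4826 + 1/(-30 - 15*(-21) - 21*(-31)))/(-2267 - 3421) = (4826 + 1/(-30 + 315 + 651))/(-5688) = (4826 + 1/936)*(-1/5688) = (4517137/936)*(-1/5688) = -4517137/5323968 ≈ -0.84845)
1/(u + a) = 1/(4205 - 4517137/5323968) = 1/(22382768303/5323968) = 5323968/22382768303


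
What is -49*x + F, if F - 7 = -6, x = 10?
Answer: -489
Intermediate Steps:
F = 1 (F = 7 - 6 = 1)
-49*x + F = -49*10 + 1 = -490 + 1 = -489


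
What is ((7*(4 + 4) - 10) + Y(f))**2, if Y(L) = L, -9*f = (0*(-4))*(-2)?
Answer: 2116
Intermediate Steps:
f = 0 (f = -0*(-4)*(-2)/9 = -0*(-2) = -1/9*0 = 0)
((7*(4 + 4) - 10) + Y(f))**2 = ((7*(4 + 4) - 10) + 0)**2 = ((7*8 - 10) + 0)**2 = ((56 - 10) + 0)**2 = (46 + 0)**2 = 46**2 = 2116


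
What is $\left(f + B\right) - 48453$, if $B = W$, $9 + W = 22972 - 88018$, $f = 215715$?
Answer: $102207$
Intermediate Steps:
$W = -65055$ ($W = -9 + \left(22972 - 88018\right) = -9 - 65046 = -65055$)
$B = -65055$
$\left(f + B\right) - 48453 = \left(215715 - 65055\right) - 48453 = 150660 - 48453 = 102207$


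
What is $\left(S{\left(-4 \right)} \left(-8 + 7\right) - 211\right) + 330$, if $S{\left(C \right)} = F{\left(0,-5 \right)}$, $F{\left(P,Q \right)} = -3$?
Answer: $122$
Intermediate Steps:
$S{\left(C \right)} = -3$
$\left(S{\left(-4 \right)} \left(-8 + 7\right) - 211\right) + 330 = \left(- 3 \left(-8 + 7\right) - 211\right) + 330 = \left(\left(-3\right) \left(-1\right) - 211\right) + 330 = \left(3 - 211\right) + 330 = -208 + 330 = 122$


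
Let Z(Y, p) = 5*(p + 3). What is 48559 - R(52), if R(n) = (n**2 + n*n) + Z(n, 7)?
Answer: 43101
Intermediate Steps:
Z(Y, p) = 15 + 5*p (Z(Y, p) = 5*(3 + p) = 15 + 5*p)
R(n) = 50 + 2*n**2 (R(n) = (n**2 + n*n) + (15 + 5*7) = (n**2 + n**2) + (15 + 35) = 2*n**2 + 50 = 50 + 2*n**2)
48559 - R(52) = 48559 - (50 + 2*52**2) = 48559 - (50 + 2*2704) = 48559 - (50 + 5408) = 48559 - 1*5458 = 48559 - 5458 = 43101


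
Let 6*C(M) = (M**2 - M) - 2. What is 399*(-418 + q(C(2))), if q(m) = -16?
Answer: -173166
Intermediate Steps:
C(M) = -1/3 - M/6 + M**2/6 (C(M) = ((M**2 - M) - 2)/6 = (-2 + M**2 - M)/6 = -1/3 - M/6 + M**2/6)
399*(-418 + q(C(2))) = 399*(-418 - 16) = 399*(-434) = -173166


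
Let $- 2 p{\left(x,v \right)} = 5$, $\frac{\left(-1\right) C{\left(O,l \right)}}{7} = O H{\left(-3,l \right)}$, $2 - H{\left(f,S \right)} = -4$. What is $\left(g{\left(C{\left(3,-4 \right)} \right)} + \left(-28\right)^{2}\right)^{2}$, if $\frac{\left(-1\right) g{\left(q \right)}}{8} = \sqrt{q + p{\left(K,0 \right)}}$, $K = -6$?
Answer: $606432 - 6272 i \sqrt{514} \approx 6.0643 \cdot 10^{5} - 1.422 \cdot 10^{5} i$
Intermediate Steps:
$H{\left(f,S \right)} = 6$ ($H{\left(f,S \right)} = 2 - -4 = 2 + 4 = 6$)
$C{\left(O,l \right)} = - 42 O$ ($C{\left(O,l \right)} = - 7 O 6 = - 7 \cdot 6 O = - 42 O$)
$p{\left(x,v \right)} = - \frac{5}{2}$ ($p{\left(x,v \right)} = \left(- \frac{1}{2}\right) 5 = - \frac{5}{2}$)
$g{\left(q \right)} = - 8 \sqrt{- \frac{5}{2} + q}$ ($g{\left(q \right)} = - 8 \sqrt{q - \frac{5}{2}} = - 8 \sqrt{- \frac{5}{2} + q}$)
$\left(g{\left(C{\left(3,-4 \right)} \right)} + \left(-28\right)^{2}\right)^{2} = \left(- 4 \sqrt{-10 + 4 \left(\left(-42\right) 3\right)} + \left(-28\right)^{2}\right)^{2} = \left(- 4 \sqrt{-10 + 4 \left(-126\right)} + 784\right)^{2} = \left(- 4 \sqrt{-10 - 504} + 784\right)^{2} = \left(- 4 \sqrt{-514} + 784\right)^{2} = \left(- 4 i \sqrt{514} + 784\right)^{2} = \left(784 - 4 i \sqrt{514}\right)^{2}$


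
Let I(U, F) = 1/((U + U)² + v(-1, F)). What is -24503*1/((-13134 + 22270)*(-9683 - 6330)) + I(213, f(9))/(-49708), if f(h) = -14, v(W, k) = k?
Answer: 27627460612065/164949419089135216 ≈ 0.00016749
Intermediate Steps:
I(U, F) = 1/(F + 4*U²) (I(U, F) = 1/((U + U)² + F) = 1/((2*U)² + F) = 1/(4*U² + F) = 1/(F + 4*U²))
-24503*1/((-13134 + 22270)*(-9683 - 6330)) + I(213, f(9))/(-49708) = -24503*1/((-13134 + 22270)*(-9683 - 6330)) + 1/(-14 + 4*213²*(-49708)) = -24503/(9136*(-16013)) - 1/49708/(-14 + 4*45369) = -24503/(-146294768) - 1/49708/(-14 + 181476) = -24503*(-1/146294768) - 1/49708/181462 = 24503/146294768 + (1/181462)*(-1/49708) = 24503/146294768 - 1/9020113096 = 27627460612065/164949419089135216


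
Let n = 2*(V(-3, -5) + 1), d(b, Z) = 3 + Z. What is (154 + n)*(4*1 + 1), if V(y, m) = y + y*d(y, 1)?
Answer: 630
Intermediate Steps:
V(y, m) = 5*y (V(y, m) = y + y*(3 + 1) = y + y*4 = y + 4*y = 5*y)
n = -28 (n = 2*(5*(-3) + 1) = 2*(-15 + 1) = 2*(-14) = -28)
(154 + n)*(4*1 + 1) = (154 - 28)*(4*1 + 1) = 126*(4 + 1) = 126*5 = 630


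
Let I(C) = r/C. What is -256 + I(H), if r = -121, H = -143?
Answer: -3317/13 ≈ -255.15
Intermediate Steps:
I(C) = -121/C
-256 + I(H) = -256 - 121/(-143) = -256 - 121*(-1/143) = -256 + 11/13 = -3317/13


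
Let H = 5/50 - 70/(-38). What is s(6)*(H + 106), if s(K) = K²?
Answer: 369162/95 ≈ 3885.9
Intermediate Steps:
H = 369/190 (H = 5*(1/50) - 70*(-1/38) = ⅒ + 35/19 = 369/190 ≈ 1.9421)
s(6)*(H + 106) = 6²*(369/190 + 106) = 36*(20509/190) = 369162/95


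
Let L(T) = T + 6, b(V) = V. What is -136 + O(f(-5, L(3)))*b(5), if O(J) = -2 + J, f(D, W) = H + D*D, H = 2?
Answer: -11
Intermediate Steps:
L(T) = 6 + T
f(D, W) = 2 + D² (f(D, W) = 2 + D*D = 2 + D²)
-136 + O(f(-5, L(3)))*b(5) = -136 + (-2 + (2 + (-5)²))*5 = -136 + (-2 + (2 + 25))*5 = -136 + (-2 + 27)*5 = -136 + 25*5 = -136 + 125 = -11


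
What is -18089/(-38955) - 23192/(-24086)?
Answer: 669568007/469135065 ≈ 1.4272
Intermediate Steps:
-18089/(-38955) - 23192/(-24086) = -18089*(-1/38955) - 23192*(-1/24086) = 18089/38955 + 11596/12043 = 669568007/469135065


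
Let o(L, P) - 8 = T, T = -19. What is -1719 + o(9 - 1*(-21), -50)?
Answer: -1730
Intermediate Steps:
o(L, P) = -11 (o(L, P) = 8 - 19 = -11)
-1719 + o(9 - 1*(-21), -50) = -1719 - 11 = -1730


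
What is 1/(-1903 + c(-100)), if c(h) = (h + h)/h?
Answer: -1/1901 ≈ -0.00052604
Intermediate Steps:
c(h) = 2 (c(h) = (2*h)/h = 2)
1/(-1903 + c(-100)) = 1/(-1903 + 2) = 1/(-1901) = -1/1901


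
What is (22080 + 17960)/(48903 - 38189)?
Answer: 1820/487 ≈ 3.7372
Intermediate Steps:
(22080 + 17960)/(48903 - 38189) = 40040/10714 = 40040*(1/10714) = 1820/487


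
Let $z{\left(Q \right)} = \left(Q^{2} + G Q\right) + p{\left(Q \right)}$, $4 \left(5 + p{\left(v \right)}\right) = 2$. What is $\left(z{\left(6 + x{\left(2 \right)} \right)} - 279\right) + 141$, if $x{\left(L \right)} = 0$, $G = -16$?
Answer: $- \frac{405}{2} \approx -202.5$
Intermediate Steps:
$p{\left(v \right)} = - \frac{9}{2}$ ($p{\left(v \right)} = -5 + \frac{1}{4} \cdot 2 = -5 + \frac{1}{2} = - \frac{9}{2}$)
$z{\left(Q \right)} = - \frac{9}{2} + Q^{2} - 16 Q$ ($z{\left(Q \right)} = \left(Q^{2} - 16 Q\right) - \frac{9}{2} = - \frac{9}{2} + Q^{2} - 16 Q$)
$\left(z{\left(6 + x{\left(2 \right)} \right)} - 279\right) + 141 = \left(\left(- \frac{9}{2} + \left(6 + 0\right)^{2} - 16 \left(6 + 0\right)\right) - 279\right) + 141 = \left(\left(- \frac{9}{2} + 6^{2} - 96\right) - 279\right) + 141 = \left(\left(- \frac{9}{2} + 36 - 96\right) - 279\right) + 141 = \left(- \frac{129}{2} - 279\right) + 141 = - \frac{687}{2} + 141 = - \frac{405}{2}$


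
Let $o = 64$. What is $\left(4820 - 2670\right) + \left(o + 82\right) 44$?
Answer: $8574$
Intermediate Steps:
$\left(4820 - 2670\right) + \left(o + 82\right) 44 = \left(4820 - 2670\right) + \left(64 + 82\right) 44 = \left(4820 - 2670\right) + 146 \cdot 44 = 2150 + 6424 = 8574$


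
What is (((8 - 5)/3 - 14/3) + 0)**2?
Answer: 121/9 ≈ 13.444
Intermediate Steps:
(((8 - 5)/3 - 14/3) + 0)**2 = ((3*(1/3) - 14*1/3) + 0)**2 = ((1 - 14/3) + 0)**2 = (-11/3 + 0)**2 = (-11/3)**2 = 121/9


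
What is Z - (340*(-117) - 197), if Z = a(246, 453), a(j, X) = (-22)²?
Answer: 40461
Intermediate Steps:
a(j, X) = 484
Z = 484
Z - (340*(-117) - 197) = 484 - (340*(-117) - 197) = 484 - (-39780 - 197) = 484 - 1*(-39977) = 484 + 39977 = 40461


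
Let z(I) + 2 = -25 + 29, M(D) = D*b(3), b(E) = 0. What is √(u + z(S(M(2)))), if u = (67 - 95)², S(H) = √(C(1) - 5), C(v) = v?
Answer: √786 ≈ 28.036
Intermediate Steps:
M(D) = 0 (M(D) = D*0 = 0)
S(H) = 2*I (S(H) = √(1 - 5) = √(-4) = 2*I)
u = 784 (u = (-28)² = 784)
z(I) = 2 (z(I) = -2 + (-25 + 29) = -2 + 4 = 2)
√(u + z(S(M(2)))) = √(784 + 2) = √786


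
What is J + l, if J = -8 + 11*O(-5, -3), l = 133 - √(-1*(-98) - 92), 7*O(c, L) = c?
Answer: 820/7 - √6 ≈ 114.69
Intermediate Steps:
O(c, L) = c/7
l = 133 - √6 (l = 133 - √(98 - 92) = 133 - √6 ≈ 130.55)
J = -111/7 (J = -8 + 11*((⅐)*(-5)) = -8 + 11*(-5/7) = -8 - 55/7 = -111/7 ≈ -15.857)
J + l = -111/7 + (133 - √6) = 820/7 - √6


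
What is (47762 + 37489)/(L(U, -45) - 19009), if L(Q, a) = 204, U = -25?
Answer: -85251/18805 ≈ -4.5334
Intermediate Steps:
(47762 + 37489)/(L(U, -45) - 19009) = (47762 + 37489)/(204 - 19009) = 85251/(-18805) = 85251*(-1/18805) = -85251/18805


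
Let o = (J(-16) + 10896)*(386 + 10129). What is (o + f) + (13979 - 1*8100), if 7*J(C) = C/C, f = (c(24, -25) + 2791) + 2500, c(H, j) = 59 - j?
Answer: 802089373/7 ≈ 1.1458e+8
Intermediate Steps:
f = 5375 (f = ((59 - 1*(-25)) + 2791) + 2500 = ((59 + 25) + 2791) + 2500 = (84 + 2791) + 2500 = 2875 + 2500 = 5375)
J(C) = ⅐ (J(C) = (C/C)/7 = (⅐)*1 = ⅐)
o = 802010595/7 (o = (⅐ + 10896)*(386 + 10129) = (76273/7)*10515 = 802010595/7 ≈ 1.1457e+8)
(o + f) + (13979 - 1*8100) = (802010595/7 + 5375) + (13979 - 1*8100) = 802048220/7 + (13979 - 8100) = 802048220/7 + 5879 = 802089373/7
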